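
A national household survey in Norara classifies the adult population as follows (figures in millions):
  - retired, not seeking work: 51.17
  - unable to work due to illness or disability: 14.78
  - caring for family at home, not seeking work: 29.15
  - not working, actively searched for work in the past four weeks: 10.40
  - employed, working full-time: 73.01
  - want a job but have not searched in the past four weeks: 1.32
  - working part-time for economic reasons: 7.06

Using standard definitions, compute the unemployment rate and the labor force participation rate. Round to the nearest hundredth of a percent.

Unemployment rate ≈ 11.50%; labor force participation rate ≈ 48.41%.

Employed = 73.01 + 7.06 = 80.07 million (anyone who worked, including part-time for economic reasons, counts as employed).
Unemployed = 10.40 million.
Labor force = 80.07 + 10.40 = 90.47 million.
Not in labor force = 51.17 + 14.78 + 29.15 + 1.32 = 96.42 million (those not working and not actively searching are outside the labor force — including those who want a job but have given up searching).
Civilian working-age population = 90.47 + 96.42 = 186.89 million.
Unemployment rate = 10.40 / 90.47 = 11.50%.
Labor force participation rate = 90.47 / 186.89 = 48.41%.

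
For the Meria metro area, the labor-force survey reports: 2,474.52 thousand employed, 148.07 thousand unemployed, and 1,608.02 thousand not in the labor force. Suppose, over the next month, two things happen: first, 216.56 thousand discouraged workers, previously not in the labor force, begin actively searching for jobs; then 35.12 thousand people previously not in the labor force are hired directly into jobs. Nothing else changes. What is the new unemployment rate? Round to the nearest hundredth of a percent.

New unemployment rate ≈ 12.69%.

Initially, labor force = 2,474.52 + 148.07 = 2,622.59 thousand, so u = 148.07/2,622.59 = 5.65%.
After the first change, unemployed and labor force both rise by 216.56 → E = 2,474.52, U = 364.63, labor force = 2,839.15 thousand.
After the second change, employed and labor force both rise by 35.12; unemployed unchanged → E = 2,509.64, U = 364.63, labor force = 2,874.27 thousand.
New unemployment rate = 364.63 / 2,874.27 = 12.69%.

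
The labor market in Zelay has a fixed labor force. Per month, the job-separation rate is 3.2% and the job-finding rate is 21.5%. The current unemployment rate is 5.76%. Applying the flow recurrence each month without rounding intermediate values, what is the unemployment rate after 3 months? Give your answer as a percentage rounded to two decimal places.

Unemployment rate after three months ≈ 9.88%.

With a fixed labor force, u_{t+1} = u_t + s·(1−u_t) − f·u_t = u_t·(1−s−f) + s.
Here 1−s−f = 0.753 and s = 0.032.
u_1 = 0.057600 × 0.753 + 0.032 = 0.075373.
u_2 = 0.075373 × 0.753 + 0.032 = 0.088756.
u_3 = 0.088756 × 0.753 + 0.032 = 0.098833.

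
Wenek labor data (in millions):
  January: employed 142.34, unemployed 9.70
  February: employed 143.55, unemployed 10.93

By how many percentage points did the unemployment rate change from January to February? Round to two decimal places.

The unemployment rate changed by +0.70 percentage points.

January: labor force = 142.34 + 9.70 = 152.04; u = 9.70/152.04 = 6.38%.
February: labor force = 143.55 + 10.93 = 154.48; u = 10.93/154.48 = 7.08%.
Change = 7.08% − 6.38% = +0.70 pp.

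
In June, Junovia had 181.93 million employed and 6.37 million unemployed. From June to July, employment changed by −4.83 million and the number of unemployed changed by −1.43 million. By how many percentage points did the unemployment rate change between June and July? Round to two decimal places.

The unemployment rate changed by −0.67 percentage points.

June: labor force = 181.93 + 6.37 = 188.30; u = 6.37/188.30 = 3.38%.
July: labor force = 177.10 + 4.94 = 182.04; u = 4.94/182.04 = 2.71%.
Change = 2.71% − 3.38% = −0.67 pp.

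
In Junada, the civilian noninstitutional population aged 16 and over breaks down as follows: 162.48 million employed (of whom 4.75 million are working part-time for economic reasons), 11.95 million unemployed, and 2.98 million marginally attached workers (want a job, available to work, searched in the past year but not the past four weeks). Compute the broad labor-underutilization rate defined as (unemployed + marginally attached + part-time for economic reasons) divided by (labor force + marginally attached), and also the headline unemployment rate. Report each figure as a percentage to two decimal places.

Labor force = 162.48 + 11.95 = 174.43 million.
Numerator = 11.95 + 2.98 + 4.75 = 19.68 million.
Denominator = 174.43 + 2.98 = 177.41 million.
Broad rate = 19.68 / 177.41 = 11.09%.
Headline unemployment rate = 11.95 / 174.43 = 6.85%.

Broad underutilization rate ≈ 11.09%; headline unemployment rate ≈ 6.85%.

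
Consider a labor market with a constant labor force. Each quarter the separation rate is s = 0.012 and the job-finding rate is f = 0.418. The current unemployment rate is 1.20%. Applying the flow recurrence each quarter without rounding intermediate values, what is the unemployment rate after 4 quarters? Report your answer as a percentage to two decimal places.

Unemployment rate after four quarters ≈ 2.62%.

With a fixed labor force, u_{t+1} = u_t + s·(1−u_t) − f·u_t = u_t·(1−s−f) + s.
Here 1−s−f = 0.570 and s = 0.012.
u_1 = 0.012000 × 0.570 + 0.012 = 0.018840.
u_2 = 0.018840 × 0.570 + 0.012 = 0.022739.
u_3 = 0.022739 × 0.570 + 0.012 = 0.024961.
u_4 = 0.024961 × 0.570 + 0.012 = 0.026228.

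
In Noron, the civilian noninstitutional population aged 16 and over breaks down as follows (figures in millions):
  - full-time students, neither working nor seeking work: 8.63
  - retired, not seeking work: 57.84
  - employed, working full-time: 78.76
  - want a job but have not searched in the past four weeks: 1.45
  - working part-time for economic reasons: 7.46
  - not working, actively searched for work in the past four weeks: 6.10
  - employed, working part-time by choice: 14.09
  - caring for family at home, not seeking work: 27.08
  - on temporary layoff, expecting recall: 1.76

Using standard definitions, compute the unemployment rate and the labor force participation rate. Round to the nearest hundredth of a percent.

Unemployment rate ≈ 7.27%; labor force participation rate ≈ 53.24%.

Employed = 78.76 + 7.46 + 14.09 = 100.31 million (anyone who worked, including part-time for economic reasons, counts as employed).
Unemployed = 6.10 + 1.76 = 7.86 million (jobless and actively searching, or on temporary layoff).
Labor force = 100.31 + 7.86 = 108.17 million.
Not in labor force = 8.63 + 57.84 + 1.45 + 27.08 = 95.00 million (those not working and not actively searching are outside the labor force — including those who want a job but have given up searching).
Civilian working-age population = 108.17 + 95.00 = 203.17 million.
Unemployment rate = 7.86 / 108.17 = 7.27%.
Labor force participation rate = 108.17 / 203.17 = 53.24%.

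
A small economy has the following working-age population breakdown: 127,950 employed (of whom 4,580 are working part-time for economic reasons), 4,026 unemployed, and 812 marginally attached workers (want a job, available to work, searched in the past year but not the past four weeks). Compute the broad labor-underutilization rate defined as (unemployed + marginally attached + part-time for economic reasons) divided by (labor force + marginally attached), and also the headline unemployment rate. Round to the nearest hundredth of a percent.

Broad underutilization rate ≈ 7.09%; headline unemployment rate ≈ 3.05%.

Labor force = 127,950 + 4,026 = 131,976.
Numerator = 4,026 + 812 + 4,580 = 9,418.
Denominator = 131,976 + 812 = 132,788.
Broad rate = 9,418 / 132,788 = 7.09%.
Headline unemployment rate = 4,026 / 131,976 = 3.05%.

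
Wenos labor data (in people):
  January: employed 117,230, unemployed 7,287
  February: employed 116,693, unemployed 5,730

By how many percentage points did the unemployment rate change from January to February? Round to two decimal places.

The unemployment rate changed by −1.17 percentage points.

January: labor force = 117,230 + 7,287 = 124,517; u = 7,287/124,517 = 5.85%.
February: labor force = 116,693 + 5,730 = 122,423; u = 5,730/122,423 = 4.68%.
Change = 4.68% − 5.85% = −1.17 pp.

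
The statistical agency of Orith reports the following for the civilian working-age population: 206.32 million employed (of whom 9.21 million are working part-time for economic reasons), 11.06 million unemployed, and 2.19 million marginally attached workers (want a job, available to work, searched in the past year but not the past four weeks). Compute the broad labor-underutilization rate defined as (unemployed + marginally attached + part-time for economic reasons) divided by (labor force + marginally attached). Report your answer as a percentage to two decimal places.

Broad underutilization rate ≈ 10.23%.

Labor force = 206.32 + 11.06 = 217.38 million.
Numerator = 11.06 + 2.19 + 9.21 = 22.46 million.
Denominator = 217.38 + 2.19 = 219.57 million.
Broad rate = 22.46 / 219.57 = 10.23%.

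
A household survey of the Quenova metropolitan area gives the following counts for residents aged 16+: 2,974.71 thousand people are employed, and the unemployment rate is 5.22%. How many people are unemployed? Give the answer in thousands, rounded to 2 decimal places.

About 163.83 thousand are unemployed.

Let U be the number unemployed. The labor force is E + U, and U/(E+U) = 0.0522.
So U = 0.0522 × 2,974.71 / (1 − 0.0522) = 155.2799 / 0.9478 ≈ 163.83 thousand.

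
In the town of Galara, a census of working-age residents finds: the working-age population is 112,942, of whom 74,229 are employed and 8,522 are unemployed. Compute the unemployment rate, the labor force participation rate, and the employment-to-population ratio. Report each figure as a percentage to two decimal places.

Labor force = employed + unemployed = 74,229 + 8,522 = 82,751.
Unemployment rate = 8,522 / 82,751 = 10.30%.
Labor force participation rate = 82,751 / 112,942 = 73.27%.
Employment-population ratio = 74,229 / 112,942 = 65.72%.

Unemployment rate ≈ 10.30%; labor force participation rate ≈ 73.27%; employment-population ratio ≈ 65.72%.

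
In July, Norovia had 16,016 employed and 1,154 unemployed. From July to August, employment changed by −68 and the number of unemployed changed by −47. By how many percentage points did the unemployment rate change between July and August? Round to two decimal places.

July: labor force = 16,016 + 1,154 = 17,170; u = 1,154/17,170 = 6.72%.
August: labor force = 15,948 + 1,107 = 17,055; u = 1,107/17,055 = 6.49%.
Change = 6.49% − 6.72% = −0.23 pp.

The unemployment rate changed by −0.23 percentage points.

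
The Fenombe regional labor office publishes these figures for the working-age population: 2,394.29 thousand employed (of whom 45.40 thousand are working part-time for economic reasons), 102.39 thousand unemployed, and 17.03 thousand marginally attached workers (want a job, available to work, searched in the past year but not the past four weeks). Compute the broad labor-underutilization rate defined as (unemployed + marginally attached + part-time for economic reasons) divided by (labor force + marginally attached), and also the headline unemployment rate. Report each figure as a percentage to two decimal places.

Broad underutilization rate ≈ 6.56%; headline unemployment rate ≈ 4.10%.

Labor force = 2,394.29 + 102.39 = 2,496.68 thousand.
Numerator = 102.39 + 17.03 + 45.40 = 164.82 thousand.
Denominator = 2,496.68 + 17.03 = 2,513.71 thousand.
Broad rate = 164.82 / 2,513.71 = 6.56%.
Headline unemployment rate = 102.39 / 2,496.68 = 4.10%.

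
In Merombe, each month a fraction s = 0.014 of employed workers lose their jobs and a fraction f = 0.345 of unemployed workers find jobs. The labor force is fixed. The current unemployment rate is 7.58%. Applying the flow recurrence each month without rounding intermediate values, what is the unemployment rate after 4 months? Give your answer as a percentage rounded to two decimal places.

Unemployment rate after four months ≈ 4.52%.

With a fixed labor force, u_{t+1} = u_t + s·(1−u_t) − f·u_t = u_t·(1−s−f) + s.
Here 1−s−f = 0.641 and s = 0.014.
u_1 = 0.075800 × 0.641 + 0.014 = 0.062588.
u_2 = 0.062588 × 0.641 + 0.014 = 0.054119.
u_3 = 0.054119 × 0.641 + 0.014 = 0.048690.
u_4 = 0.048690 × 0.641 + 0.014 = 0.045210.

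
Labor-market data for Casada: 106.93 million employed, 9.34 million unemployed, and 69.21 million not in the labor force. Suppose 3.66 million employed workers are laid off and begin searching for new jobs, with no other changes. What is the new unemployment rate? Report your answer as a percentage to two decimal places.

Initially, labor force = 106.93 + 9.34 = 116.27 million, so u = 9.34/116.27 = 8.03%.
After the change, employed falls and unemployed rises by 3.66; labor force unchanged → E = 103.27, U = 13.00, labor force = 116.27 million.
New unemployment rate = 13.00 / 116.27 = 11.18%.

New unemployment rate ≈ 11.18%.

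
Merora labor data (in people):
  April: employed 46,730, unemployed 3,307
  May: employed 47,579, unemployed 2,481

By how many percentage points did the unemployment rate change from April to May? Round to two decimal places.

The unemployment rate changed by −1.65 percentage points.

April: labor force = 46,730 + 3,307 = 50,037; u = 3,307/50,037 = 6.61%.
May: labor force = 47,579 + 2,481 = 50,060; u = 2,481/50,060 = 4.96%.
Change = 4.96% − 6.61% = −1.65 pp.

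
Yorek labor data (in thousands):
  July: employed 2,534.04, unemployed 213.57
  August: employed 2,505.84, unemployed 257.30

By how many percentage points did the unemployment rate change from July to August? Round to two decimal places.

July: labor force = 2,534.04 + 213.57 = 2,747.61; u = 213.57/2,747.61 = 7.77%.
August: labor force = 2,505.84 + 257.30 = 2,763.14; u = 257.30/2,763.14 = 9.31%.
Change = 9.31% − 7.77% = +1.54 pp.

The unemployment rate changed by +1.54 percentage points.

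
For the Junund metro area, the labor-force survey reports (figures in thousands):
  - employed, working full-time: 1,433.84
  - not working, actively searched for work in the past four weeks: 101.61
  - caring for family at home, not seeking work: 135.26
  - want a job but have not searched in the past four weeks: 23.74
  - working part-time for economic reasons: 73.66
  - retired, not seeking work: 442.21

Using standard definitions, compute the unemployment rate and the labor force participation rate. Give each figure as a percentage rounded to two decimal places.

Employed = 1,433.84 + 73.66 = 1,507.50 thousand (anyone who worked, including part-time for economic reasons, counts as employed).
Unemployed = 101.61 thousand.
Labor force = 1,507.50 + 101.61 = 1,609.11 thousand.
Not in labor force = 135.26 + 23.74 + 442.21 = 601.21 thousand (those not working and not actively searching are outside the labor force — including those who want a job but have given up searching).
Civilian working-age population = 1,609.11 + 601.21 = 2,210.32 thousand.
Unemployment rate = 101.61 / 1,609.11 = 6.31%.
Labor force participation rate = 1,609.11 / 2,210.32 = 72.80%.

Unemployment rate ≈ 6.31%; labor force participation rate ≈ 72.80%.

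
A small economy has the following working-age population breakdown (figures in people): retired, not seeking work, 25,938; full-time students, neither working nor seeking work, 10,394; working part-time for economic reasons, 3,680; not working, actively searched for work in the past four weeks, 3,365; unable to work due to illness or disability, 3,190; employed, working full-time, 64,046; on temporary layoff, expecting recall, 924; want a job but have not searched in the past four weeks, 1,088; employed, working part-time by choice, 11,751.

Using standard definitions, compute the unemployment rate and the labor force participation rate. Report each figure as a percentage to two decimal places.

Employed = 3,680 + 64,046 + 11,751 = 79,477 (anyone who worked, including part-time for economic reasons, counts as employed).
Unemployed = 3,365 + 924 = 4,289 (jobless and actively searching, or on temporary layoff).
Labor force = 79,477 + 4,289 = 83,766.
Not in labor force = 25,938 + 10,394 + 3,190 + 1,088 = 40,610 (those not working and not actively searching are outside the labor force — including those who want a job but have given up searching).
Civilian working-age population = 83,766 + 40,610 = 124,376.
Unemployment rate = 4,289 / 83,766 = 5.12%.
Labor force participation rate = 83,766 / 124,376 = 67.35%.

Unemployment rate ≈ 5.12%; labor force participation rate ≈ 67.35%.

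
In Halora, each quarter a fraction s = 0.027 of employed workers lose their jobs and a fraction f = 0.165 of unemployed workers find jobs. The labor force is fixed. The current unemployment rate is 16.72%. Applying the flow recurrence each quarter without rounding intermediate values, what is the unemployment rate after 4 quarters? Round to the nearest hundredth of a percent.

Unemployment rate after four quarters ≈ 15.20%.

With a fixed labor force, u_{t+1} = u_t + s·(1−u_t) − f·u_t = u_t·(1−s−f) + s.
Here 1−s−f = 0.808 and s = 0.027.
u_1 = 0.167200 × 0.808 + 0.027 = 0.162098.
u_2 = 0.162098 × 0.808 + 0.027 = 0.157975.
u_3 = 0.157975 × 0.808 + 0.027 = 0.154644.
u_4 = 0.154644 × 0.808 + 0.027 = 0.151952.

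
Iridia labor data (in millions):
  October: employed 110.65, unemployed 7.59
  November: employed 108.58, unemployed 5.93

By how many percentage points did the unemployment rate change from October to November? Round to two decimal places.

The unemployment rate changed by −1.24 percentage points.

October: labor force = 110.65 + 7.59 = 118.24; u = 7.59/118.24 = 6.42%.
November: labor force = 108.58 + 5.93 = 114.51; u = 5.93/114.51 = 5.18%.
Change = 5.18% − 6.42% = −1.24 pp.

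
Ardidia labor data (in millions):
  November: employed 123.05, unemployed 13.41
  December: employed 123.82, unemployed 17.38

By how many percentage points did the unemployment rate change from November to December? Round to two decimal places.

The unemployment rate changed by +2.48 percentage points.

November: labor force = 123.05 + 13.41 = 136.46; u = 13.41/136.46 = 9.83%.
December: labor force = 123.82 + 17.38 = 141.20; u = 17.38/141.20 = 12.31%.
Change = 12.31% − 9.83% = +2.48 pp.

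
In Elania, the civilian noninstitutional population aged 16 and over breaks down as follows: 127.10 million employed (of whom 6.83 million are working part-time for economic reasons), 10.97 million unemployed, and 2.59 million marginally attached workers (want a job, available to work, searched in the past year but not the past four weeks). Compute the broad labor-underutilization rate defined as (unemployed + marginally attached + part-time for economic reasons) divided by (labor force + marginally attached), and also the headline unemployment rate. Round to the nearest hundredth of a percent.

Broad underutilization rate ≈ 14.50%; headline unemployment rate ≈ 7.95%.

Labor force = 127.10 + 10.97 = 138.07 million.
Numerator = 10.97 + 2.59 + 6.83 = 20.39 million.
Denominator = 138.07 + 2.59 = 140.66 million.
Broad rate = 20.39 / 140.66 = 14.50%.
Headline unemployment rate = 10.97 / 138.07 = 7.95%.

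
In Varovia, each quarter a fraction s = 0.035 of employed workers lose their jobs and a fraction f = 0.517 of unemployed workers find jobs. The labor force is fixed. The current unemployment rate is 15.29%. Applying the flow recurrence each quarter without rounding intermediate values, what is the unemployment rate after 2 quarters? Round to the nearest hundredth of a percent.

With a fixed labor force, u_{t+1} = u_t + s·(1−u_t) − f·u_t = u_t·(1−s−f) + s.
Here 1−s−f = 0.448 and s = 0.035.
u_1 = 0.152900 × 0.448 + 0.035 = 0.103499.
u_2 = 0.103499 × 0.448 + 0.035 = 0.081368.

Unemployment rate after two quarters ≈ 8.14%.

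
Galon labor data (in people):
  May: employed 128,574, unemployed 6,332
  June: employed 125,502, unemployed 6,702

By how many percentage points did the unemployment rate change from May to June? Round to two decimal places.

The unemployment rate changed by +0.38 percentage points.

May: labor force = 128,574 + 6,332 = 134,906; u = 6,332/134,906 = 4.69%.
June: labor force = 125,502 + 6,702 = 132,204; u = 6,702/132,204 = 5.07%.
Change = 5.07% − 4.69% = +0.38 pp.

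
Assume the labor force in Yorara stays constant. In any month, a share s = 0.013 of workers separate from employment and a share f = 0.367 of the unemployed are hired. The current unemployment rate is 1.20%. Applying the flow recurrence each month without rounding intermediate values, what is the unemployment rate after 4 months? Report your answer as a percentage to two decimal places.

With a fixed labor force, u_{t+1} = u_t + s·(1−u_t) − f·u_t = u_t·(1−s−f) + s.
Here 1−s−f = 0.620 and s = 0.013.
u_1 = 0.012000 × 0.620 + 0.013 = 0.020440.
u_2 = 0.020440 × 0.620 + 0.013 = 0.025673.
u_3 = 0.025673 × 0.620 + 0.013 = 0.028917.
u_4 = 0.028917 × 0.620 + 0.013 = 0.030929.

Unemployment rate after four months ≈ 3.09%.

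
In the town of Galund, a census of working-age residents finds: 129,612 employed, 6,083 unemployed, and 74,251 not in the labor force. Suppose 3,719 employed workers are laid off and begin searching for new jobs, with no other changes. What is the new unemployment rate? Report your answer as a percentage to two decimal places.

New unemployment rate ≈ 7.22%.

Initially, labor force = 129,612 + 6,083 = 135,695, so u = 6,083/135,695 = 4.48%.
After the change, employed falls and unemployed rises by 3,719; labor force unchanged → E = 125,893, U = 9,802, labor force = 135,695.
New unemployment rate = 9,802 / 135,695 = 7.22%.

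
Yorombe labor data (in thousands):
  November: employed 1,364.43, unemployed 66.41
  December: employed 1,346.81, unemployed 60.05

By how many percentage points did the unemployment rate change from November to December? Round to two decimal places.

November: labor force = 1,364.43 + 66.41 = 1,430.84; u = 66.41/1,430.84 = 4.64%.
December: labor force = 1,346.81 + 60.05 = 1,406.86; u = 60.05/1,406.86 = 4.27%.
Change = 4.27% − 4.64% = −0.37 pp.

The unemployment rate changed by −0.37 percentage points.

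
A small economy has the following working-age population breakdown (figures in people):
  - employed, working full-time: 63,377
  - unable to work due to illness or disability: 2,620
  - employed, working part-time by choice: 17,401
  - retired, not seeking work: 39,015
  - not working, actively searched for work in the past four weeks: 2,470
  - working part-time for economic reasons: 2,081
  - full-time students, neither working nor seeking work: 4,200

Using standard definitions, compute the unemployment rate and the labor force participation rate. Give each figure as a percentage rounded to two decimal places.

Employed = 63,377 + 17,401 + 2,081 = 82,859 (anyone who worked, including part-time for economic reasons, counts as employed).
Unemployed = 2,470.
Labor force = 82,859 + 2,470 = 85,329.
Not in labor force = 2,620 + 39,015 + 4,200 = 45,835 (those not working and not actively searching are outside the labor force).
Civilian working-age population = 85,329 + 45,835 = 131,164.
Unemployment rate = 2,470 / 85,329 = 2.89%.
Labor force participation rate = 85,329 / 131,164 = 65.06%.

Unemployment rate ≈ 2.89%; labor force participation rate ≈ 65.06%.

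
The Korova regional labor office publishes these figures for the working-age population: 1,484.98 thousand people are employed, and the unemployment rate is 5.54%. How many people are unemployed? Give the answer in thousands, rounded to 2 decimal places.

About 87.09 thousand are unemployed.

Let U be the number unemployed. The labor force is E + U, and U/(E+U) = 0.0554.
So U = 0.0554 × 1,484.98 / (1 − 0.0554) = 82.2679 / 0.9446 ≈ 87.09 thousand.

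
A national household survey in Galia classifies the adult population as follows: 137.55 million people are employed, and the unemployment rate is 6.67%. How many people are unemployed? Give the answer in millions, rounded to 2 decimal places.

Let U be the number unemployed. The labor force is E + U, and U/(E+U) = 0.0667.
So U = 0.0667 × 137.55 / (1 − 0.0667) = 9.1746 / 0.9333 ≈ 9.83 million.

About 9.83 million are unemployed.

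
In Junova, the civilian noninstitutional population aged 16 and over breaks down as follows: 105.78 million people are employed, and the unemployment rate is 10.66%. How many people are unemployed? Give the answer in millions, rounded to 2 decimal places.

Let U be the number unemployed. The labor force is E + U, and U/(E+U) = 0.1066.
So U = 0.1066 × 105.78 / (1 − 0.1066) = 11.2761 / 0.8934 ≈ 12.62 million.

About 12.62 million are unemployed.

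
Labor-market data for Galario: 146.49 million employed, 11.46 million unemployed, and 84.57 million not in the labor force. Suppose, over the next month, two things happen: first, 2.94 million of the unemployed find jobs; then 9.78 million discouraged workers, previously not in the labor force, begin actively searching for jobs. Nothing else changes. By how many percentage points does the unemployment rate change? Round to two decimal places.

The unemployment rate changes by +3.65 percentage points.

Initially, labor force = 146.49 + 11.46 = 157.95 million, so u = 11.46/157.95 = 7.26%.
After the first change, unemployed falls and employed rises by 2.94; labor force unchanged → E = 149.43, U = 8.52, labor force = 157.95 million.
After the second change, unemployed and labor force both rise by 9.78 → E = 149.43, U = 18.30, labor force = 167.73 million.
New unemployment rate = 18.30 / 167.73 = 10.91%.
Change = 10.91% − 7.26% = +3.65 percentage points.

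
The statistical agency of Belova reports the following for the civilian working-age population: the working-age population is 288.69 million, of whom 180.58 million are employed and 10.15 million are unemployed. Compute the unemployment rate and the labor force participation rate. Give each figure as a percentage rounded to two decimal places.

Unemployment rate ≈ 5.32%; labor force participation rate ≈ 66.07%.

Labor force = employed + unemployed = 180.58 + 10.15 = 190.73 million.
Unemployment rate = 10.15 / 190.73 = 5.32%.
Labor force participation rate = 190.73 / 288.69 = 66.07%.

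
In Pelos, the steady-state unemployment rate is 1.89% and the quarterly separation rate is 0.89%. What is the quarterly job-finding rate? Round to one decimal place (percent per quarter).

From u* = s/(s+f): f = s·(1−u)/u.
f = 0.89 × (1 − 0.0189) / 0.0189 = 0.8732 / 0.0189 ≈ 46.2% per quarter.

Job-finding rate ≈ 46.2% per quarter.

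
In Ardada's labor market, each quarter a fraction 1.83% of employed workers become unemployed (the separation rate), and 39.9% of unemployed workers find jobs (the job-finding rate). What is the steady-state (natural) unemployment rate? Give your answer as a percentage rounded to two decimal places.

At steady state the flows balance: s·E = f·U, so U/(E+U) = s/(s+f).
u* = 1.83 / (1.83 + 39.9) = 1.83 / 41.73 = 4.39%.

Steady-state unemployment rate ≈ 4.39%.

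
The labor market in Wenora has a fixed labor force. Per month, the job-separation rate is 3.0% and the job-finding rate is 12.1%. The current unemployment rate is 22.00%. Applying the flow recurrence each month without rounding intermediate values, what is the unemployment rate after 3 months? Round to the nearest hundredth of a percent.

With a fixed labor force, u_{t+1} = u_t + s·(1−u_t) − f·u_t = u_t·(1−s−f) + s.
Here 1−s−f = 0.849 and s = 0.030.
u_1 = 0.220000 × 0.849 + 0.030 = 0.216780.
u_2 = 0.216780 × 0.849 + 0.030 = 0.214046.
u_3 = 0.214046 × 0.849 + 0.030 = 0.211725.

Unemployment rate after three months ≈ 21.17%.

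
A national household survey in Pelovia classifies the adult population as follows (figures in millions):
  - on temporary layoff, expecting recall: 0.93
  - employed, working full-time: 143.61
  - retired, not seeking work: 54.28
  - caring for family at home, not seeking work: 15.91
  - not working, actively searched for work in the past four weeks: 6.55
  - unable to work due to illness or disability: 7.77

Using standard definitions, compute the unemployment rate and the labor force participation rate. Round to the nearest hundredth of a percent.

Unemployment rate ≈ 4.95%; labor force participation rate ≈ 65.96%.

Employed = 143.61 million.
Unemployed = 0.93 + 6.55 = 7.48 million (jobless and actively searching, or on temporary layoff).
Labor force = 143.61 + 7.48 = 151.09 million.
Not in labor force = 54.28 + 15.91 + 7.77 = 77.96 million (those not working and not actively searching are outside the labor force).
Civilian working-age population = 151.09 + 77.96 = 229.05 million.
Unemployment rate = 7.48 / 151.09 = 4.95%.
Labor force participation rate = 151.09 / 229.05 = 65.96%.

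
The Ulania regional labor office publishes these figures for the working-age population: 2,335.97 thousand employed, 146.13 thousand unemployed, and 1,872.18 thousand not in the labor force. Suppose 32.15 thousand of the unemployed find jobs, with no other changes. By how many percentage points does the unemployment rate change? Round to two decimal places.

Initially, labor force = 2,335.97 + 146.13 = 2,482.10 thousand, so u = 146.13/2,482.10 = 5.89%.
After the change, unemployed falls and employed rises by 32.15; labor force unchanged → E = 2,368.12, U = 113.98, labor force = 2,482.10 thousand.
New unemployment rate = 113.98 / 2,482.10 = 4.59%.
Change = 4.59% − 5.89% = −1.30 percentage points.

The unemployment rate changes by −1.30 percentage points.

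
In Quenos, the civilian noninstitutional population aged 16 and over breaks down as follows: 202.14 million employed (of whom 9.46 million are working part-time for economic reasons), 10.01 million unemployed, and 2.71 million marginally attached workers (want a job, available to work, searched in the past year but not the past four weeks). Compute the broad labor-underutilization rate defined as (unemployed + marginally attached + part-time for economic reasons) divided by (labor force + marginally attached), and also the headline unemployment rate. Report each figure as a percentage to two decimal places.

Broad underutilization rate ≈ 10.32%; headline unemployment rate ≈ 4.72%.

Labor force = 202.14 + 10.01 = 212.15 million.
Numerator = 10.01 + 2.71 + 9.46 = 22.18 million.
Denominator = 212.15 + 2.71 = 214.86 million.
Broad rate = 22.18 / 214.86 = 10.32%.
Headline unemployment rate = 10.01 / 212.15 = 4.72%.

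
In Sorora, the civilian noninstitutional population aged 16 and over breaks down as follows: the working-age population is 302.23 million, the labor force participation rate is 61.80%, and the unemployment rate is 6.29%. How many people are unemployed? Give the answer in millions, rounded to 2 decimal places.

Labor force = 0.6180 × 302.23 = 186.78 million.
Unemployed = 0.0629 × 186.78 ≈ 11.75 million.

About 11.75 million are unemployed.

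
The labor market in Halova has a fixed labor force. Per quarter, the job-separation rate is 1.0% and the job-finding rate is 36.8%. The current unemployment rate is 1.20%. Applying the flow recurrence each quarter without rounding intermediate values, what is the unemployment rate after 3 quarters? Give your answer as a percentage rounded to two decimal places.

Unemployment rate after three quarters ≈ 2.30%.

With a fixed labor force, u_{t+1} = u_t + s·(1−u_t) − f·u_t = u_t·(1−s−f) + s.
Here 1−s−f = 0.622 and s = 0.010.
u_1 = 0.012000 × 0.622 + 0.010 = 0.017464.
u_2 = 0.017464 × 0.622 + 0.010 = 0.020863.
u_3 = 0.020863 × 0.622 + 0.010 = 0.022977.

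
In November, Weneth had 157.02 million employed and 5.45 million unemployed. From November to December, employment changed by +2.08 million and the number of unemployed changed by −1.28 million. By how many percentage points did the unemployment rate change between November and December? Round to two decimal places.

The unemployment rate changed by −0.80 percentage points.

November: labor force = 157.02 + 5.45 = 162.47; u = 5.45/162.47 = 3.35%.
December: labor force = 159.10 + 4.17 = 163.27; u = 4.17/163.27 = 2.55%.
Change = 2.55% − 3.35% = −0.80 pp.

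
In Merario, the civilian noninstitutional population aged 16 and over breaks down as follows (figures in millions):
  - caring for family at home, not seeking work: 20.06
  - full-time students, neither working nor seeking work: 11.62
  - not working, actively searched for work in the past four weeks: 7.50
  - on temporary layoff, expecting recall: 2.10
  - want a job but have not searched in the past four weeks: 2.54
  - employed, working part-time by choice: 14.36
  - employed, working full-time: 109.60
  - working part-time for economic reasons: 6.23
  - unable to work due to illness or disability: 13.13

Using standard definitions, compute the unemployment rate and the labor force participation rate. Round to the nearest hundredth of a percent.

Unemployment rate ≈ 6.87%; labor force participation rate ≈ 74.70%.

Employed = 14.36 + 109.60 + 6.23 = 130.19 million (anyone who worked, including part-time for economic reasons, counts as employed).
Unemployed = 7.50 + 2.10 = 9.60 million (jobless and actively searching, or on temporary layoff).
Labor force = 130.19 + 9.60 = 139.79 million.
Not in labor force = 20.06 + 11.62 + 2.54 + 13.13 = 47.35 million (those not working and not actively searching are outside the labor force — including those who want a job but have given up searching).
Civilian working-age population = 139.79 + 47.35 = 187.14 million.
Unemployment rate = 9.60 / 139.79 = 6.87%.
Labor force participation rate = 139.79 / 187.14 = 74.70%.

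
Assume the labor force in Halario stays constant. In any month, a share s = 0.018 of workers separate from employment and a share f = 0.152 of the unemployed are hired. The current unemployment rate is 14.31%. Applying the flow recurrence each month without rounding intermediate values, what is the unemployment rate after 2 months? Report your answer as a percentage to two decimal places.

Unemployment rate after two months ≈ 13.15%.

With a fixed labor force, u_{t+1} = u_t + s·(1−u_t) − f·u_t = u_t·(1−s−f) + s.
Here 1−s−f = 0.830 and s = 0.018.
u_1 = 0.143100 × 0.830 + 0.018 = 0.136773.
u_2 = 0.136773 × 0.830 + 0.018 = 0.131522.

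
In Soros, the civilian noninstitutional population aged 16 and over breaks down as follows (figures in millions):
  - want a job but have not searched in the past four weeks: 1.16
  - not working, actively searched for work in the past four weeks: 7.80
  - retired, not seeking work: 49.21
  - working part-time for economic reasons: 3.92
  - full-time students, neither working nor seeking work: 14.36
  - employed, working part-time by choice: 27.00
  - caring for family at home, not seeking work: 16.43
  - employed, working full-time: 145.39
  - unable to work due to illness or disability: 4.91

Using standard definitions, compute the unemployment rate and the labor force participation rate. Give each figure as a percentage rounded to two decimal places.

Unemployment rate ≈ 4.24%; labor force participation rate ≈ 68.14%.

Employed = 3.92 + 27.00 + 145.39 = 176.31 million (anyone who worked, including part-time for economic reasons, counts as employed).
Unemployed = 7.80 million.
Labor force = 176.31 + 7.80 = 184.11 million.
Not in labor force = 1.16 + 49.21 + 14.36 + 16.43 + 4.91 = 86.07 million (those not working and not actively searching are outside the labor force — including those who want a job but have given up searching).
Civilian working-age population = 184.11 + 86.07 = 270.18 million.
Unemployment rate = 7.80 / 184.11 = 4.24%.
Labor force participation rate = 184.11 / 270.18 = 68.14%.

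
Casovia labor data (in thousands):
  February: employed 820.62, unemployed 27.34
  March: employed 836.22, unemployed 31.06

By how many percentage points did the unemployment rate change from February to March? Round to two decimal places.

The unemployment rate changed by +0.36 percentage points.

February: labor force = 820.62 + 27.34 = 847.96; u = 27.34/847.96 = 3.22%.
March: labor force = 836.22 + 31.06 = 867.28; u = 31.06/867.28 = 3.58%.
Change = 3.58% − 3.22% = +0.36 pp.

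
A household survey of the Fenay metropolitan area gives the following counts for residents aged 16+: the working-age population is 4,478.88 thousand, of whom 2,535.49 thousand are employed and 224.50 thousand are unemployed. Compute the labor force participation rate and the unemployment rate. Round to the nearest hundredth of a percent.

Labor force participation rate ≈ 61.62%; unemployment rate ≈ 8.13%.

Labor force = employed + unemployed = 2,535.49 + 224.50 = 2,759.99 thousand.
Unemployment rate = 224.50 / 2,759.99 = 8.13%.
Labor force participation rate = 2,759.99 / 4,478.88 = 61.62%.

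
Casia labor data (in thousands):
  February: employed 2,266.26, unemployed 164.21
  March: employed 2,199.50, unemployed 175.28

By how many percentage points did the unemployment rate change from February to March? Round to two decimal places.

February: labor force = 2,266.26 + 164.21 = 2,430.47; u = 164.21/2,430.47 = 6.76%.
March: labor force = 2,199.50 + 175.28 = 2,374.78; u = 175.28/2,374.78 = 7.38%.
Change = 7.38% − 6.76% = +0.62 pp.

The unemployment rate changed by +0.62 percentage points.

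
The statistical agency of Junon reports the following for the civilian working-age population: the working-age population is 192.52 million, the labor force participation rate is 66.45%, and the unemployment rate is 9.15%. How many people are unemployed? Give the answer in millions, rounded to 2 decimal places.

About 11.71 million are unemployed.

Labor force = 0.6645 × 192.52 = 127.93 million.
Unemployed = 0.0915 × 127.93 ≈ 11.71 million.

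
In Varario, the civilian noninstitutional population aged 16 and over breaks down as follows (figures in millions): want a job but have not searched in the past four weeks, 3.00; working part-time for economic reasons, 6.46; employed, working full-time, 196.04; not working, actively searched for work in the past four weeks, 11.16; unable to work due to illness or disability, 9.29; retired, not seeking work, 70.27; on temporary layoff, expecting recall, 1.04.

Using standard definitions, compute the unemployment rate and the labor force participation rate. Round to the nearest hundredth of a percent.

Unemployment rate ≈ 5.68%; labor force participation rate ≈ 72.23%.

Employed = 6.46 + 196.04 = 202.50 million (anyone who worked, including part-time for economic reasons, counts as employed).
Unemployed = 11.16 + 1.04 = 12.20 million (jobless and actively searching, or on temporary layoff).
Labor force = 202.50 + 12.20 = 214.70 million.
Not in labor force = 3.00 + 9.29 + 70.27 = 82.56 million (those not working and not actively searching are outside the labor force — including those who want a job but have given up searching).
Civilian working-age population = 214.70 + 82.56 = 297.26 million.
Unemployment rate = 12.20 / 214.70 = 5.68%.
Labor force participation rate = 214.70 / 297.26 = 72.23%.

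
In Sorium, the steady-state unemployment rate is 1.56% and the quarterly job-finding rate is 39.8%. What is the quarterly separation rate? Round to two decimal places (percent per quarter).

From u* = s/(s+f): s = u·f/(1−u).
s = 0.0156 × 39.8 / (1 − 0.0156) = 0.6209 / 0.9844 ≈ 0.63% per quarter.

Separation rate ≈ 0.63% per quarter.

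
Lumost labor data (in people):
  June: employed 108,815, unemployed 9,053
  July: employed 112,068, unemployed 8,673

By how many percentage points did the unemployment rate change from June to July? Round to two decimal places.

The unemployment rate changed by −0.50 percentage points.

June: labor force = 108,815 + 9,053 = 117,868; u = 9,053/117,868 = 7.68%.
July: labor force = 112,068 + 8,673 = 120,741; u = 8,673/120,741 = 7.18%.
Change = 7.18% − 7.68% = −0.50 pp.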